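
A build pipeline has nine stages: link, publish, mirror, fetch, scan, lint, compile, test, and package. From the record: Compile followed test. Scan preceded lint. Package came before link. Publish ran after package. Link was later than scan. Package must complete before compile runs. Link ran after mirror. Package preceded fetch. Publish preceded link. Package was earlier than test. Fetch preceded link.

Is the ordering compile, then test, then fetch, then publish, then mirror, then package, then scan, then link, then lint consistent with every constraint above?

no

The constraints require package before compile, but in the proposed sequence compile appears ahead of package. That one violation is enough.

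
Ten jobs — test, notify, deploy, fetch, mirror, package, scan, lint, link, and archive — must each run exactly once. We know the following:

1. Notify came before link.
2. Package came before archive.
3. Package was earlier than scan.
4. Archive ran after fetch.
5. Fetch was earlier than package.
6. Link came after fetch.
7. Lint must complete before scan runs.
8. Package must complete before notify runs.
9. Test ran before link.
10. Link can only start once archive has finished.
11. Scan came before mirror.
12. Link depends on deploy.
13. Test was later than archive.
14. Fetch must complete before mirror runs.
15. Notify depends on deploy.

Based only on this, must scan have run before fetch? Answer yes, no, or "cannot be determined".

Tracing the constraints gives fetch → package → scan, so fetch must come before scan.
That means scan cannot be before fetch.

no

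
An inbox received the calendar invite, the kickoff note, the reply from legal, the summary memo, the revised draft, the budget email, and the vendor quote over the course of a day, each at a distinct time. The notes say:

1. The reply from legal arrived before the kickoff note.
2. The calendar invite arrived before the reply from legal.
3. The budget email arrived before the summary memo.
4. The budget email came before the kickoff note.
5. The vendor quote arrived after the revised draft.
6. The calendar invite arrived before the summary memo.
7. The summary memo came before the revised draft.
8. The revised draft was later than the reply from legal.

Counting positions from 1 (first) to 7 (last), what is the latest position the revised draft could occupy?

The revised draft must come before the vendor quote — 1 message forced after it.
Everything else can be placed before the revised draft in some valid order, so the revised draft can sit as late as position 7 − 1 = 6.

6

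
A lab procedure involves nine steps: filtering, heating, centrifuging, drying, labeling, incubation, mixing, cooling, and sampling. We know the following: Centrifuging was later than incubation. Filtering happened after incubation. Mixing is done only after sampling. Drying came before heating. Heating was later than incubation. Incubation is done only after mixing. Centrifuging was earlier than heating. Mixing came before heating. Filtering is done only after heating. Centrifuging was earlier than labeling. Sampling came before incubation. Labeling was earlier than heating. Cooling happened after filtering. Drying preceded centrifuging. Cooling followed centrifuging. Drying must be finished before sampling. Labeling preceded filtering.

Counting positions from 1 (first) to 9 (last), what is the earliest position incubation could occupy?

Drying, mixing, and sampling must all come before incubation — 3 forced predecessors.
Nothing else is forced ahead of incubation, so its earliest slot is position 3 + 1 = 4.

4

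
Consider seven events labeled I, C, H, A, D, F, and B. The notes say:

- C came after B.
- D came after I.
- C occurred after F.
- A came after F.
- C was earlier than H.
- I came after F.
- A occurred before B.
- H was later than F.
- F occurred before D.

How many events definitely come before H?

Directly stated before H: C and F.
A reaches H via A → B → C → H.
B reaches H via B → C → H.
No chain forces D (or any of the others) ahead of H.
That's A, B, C, and F — 4 in all.

4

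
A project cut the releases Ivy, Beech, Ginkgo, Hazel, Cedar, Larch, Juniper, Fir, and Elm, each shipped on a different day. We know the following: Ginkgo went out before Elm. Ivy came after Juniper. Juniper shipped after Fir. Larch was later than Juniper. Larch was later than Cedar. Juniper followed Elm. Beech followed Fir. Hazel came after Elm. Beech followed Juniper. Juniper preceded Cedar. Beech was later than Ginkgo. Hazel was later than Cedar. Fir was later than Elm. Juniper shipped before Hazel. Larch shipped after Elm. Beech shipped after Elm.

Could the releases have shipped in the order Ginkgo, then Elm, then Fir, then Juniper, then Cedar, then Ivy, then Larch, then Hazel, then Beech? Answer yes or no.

Check each stated constraint against the proposed order — e.g. Elm is ahead of Beech; Ginkgo is ahead of Beech. Every pair is in the required order; nothing is violated.

yes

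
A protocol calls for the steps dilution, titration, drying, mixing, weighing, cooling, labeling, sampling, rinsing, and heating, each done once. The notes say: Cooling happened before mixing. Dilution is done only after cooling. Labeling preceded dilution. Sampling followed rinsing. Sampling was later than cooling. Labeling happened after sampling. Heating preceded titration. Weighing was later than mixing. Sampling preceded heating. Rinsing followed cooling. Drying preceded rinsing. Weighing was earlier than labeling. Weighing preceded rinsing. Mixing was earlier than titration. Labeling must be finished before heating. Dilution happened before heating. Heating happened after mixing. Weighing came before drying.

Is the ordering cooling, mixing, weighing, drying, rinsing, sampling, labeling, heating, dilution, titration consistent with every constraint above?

no

The constraints require dilution before heating, but in the proposed sequence heating appears ahead of dilution. That one violation is enough.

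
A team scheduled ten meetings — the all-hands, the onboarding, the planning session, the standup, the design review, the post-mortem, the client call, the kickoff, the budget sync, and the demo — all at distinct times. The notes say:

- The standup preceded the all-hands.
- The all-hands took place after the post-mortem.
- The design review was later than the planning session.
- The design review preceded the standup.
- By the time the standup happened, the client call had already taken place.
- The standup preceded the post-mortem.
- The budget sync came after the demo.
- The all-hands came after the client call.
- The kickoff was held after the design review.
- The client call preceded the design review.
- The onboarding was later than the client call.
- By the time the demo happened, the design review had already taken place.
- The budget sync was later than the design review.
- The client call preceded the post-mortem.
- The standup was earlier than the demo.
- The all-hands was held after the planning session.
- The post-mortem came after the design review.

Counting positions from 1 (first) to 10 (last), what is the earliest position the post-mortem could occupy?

5

The client call, the design review, the planning session, and the standup must all come before the post-mortem — 4 forced predecessors.
Nothing else is forced ahead of the post-mortem, so its earliest slot is position 4 + 1 = 5.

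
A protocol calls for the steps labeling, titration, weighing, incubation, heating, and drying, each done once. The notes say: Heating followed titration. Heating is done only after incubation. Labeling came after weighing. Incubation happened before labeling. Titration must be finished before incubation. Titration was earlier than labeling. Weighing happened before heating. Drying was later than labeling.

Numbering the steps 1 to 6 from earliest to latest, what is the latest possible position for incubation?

3

Incubation must come before drying, heating, and labeling — 3 steps forced after it.
Everything else can be placed before incubation in some valid order, so incubation can sit as late as position 6 − 3 = 3.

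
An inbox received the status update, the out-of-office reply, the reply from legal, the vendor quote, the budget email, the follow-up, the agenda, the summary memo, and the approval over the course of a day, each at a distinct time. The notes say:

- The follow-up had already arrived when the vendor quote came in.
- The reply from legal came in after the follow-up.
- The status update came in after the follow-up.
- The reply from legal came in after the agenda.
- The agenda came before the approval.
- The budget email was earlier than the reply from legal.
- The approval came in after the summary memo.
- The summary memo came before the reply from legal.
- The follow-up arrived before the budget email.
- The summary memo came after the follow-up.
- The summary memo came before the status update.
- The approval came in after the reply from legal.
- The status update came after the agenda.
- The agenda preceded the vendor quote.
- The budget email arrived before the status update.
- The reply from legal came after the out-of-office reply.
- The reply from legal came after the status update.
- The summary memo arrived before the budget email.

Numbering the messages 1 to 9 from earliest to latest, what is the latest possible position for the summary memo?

The summary memo must come before the approval, the budget email, the reply from legal, and the status update — 4 messages forced after it.
Everything else can be placed before the summary memo in some valid order, so the summary memo can sit as late as position 9 − 4 = 5.

5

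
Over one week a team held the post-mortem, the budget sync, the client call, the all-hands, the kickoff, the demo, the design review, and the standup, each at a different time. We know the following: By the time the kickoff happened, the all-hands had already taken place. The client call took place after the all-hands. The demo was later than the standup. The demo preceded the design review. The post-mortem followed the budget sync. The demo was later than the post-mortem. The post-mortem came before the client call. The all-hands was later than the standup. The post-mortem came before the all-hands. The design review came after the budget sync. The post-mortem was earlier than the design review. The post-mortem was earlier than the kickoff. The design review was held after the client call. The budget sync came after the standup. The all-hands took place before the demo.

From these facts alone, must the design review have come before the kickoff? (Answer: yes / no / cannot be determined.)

cannot be determined

No chain of stated constraints runs from the design review to the kickoff, and none runs from the kickoff to the design review either.
So the relative order of the design review and the kickoff is not fixed by the given facts.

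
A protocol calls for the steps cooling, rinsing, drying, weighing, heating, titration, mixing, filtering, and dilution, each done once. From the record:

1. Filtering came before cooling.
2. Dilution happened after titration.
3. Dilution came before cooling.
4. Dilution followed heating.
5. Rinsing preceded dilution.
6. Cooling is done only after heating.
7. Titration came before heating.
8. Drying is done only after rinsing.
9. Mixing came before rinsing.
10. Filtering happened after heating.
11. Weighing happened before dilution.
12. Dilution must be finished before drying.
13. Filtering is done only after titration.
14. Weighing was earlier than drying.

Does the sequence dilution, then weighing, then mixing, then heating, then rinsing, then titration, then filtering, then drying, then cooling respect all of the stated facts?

no

The constraints require rinsing before dilution, but in the proposed sequence dilution appears ahead of rinsing. That one violation is enough.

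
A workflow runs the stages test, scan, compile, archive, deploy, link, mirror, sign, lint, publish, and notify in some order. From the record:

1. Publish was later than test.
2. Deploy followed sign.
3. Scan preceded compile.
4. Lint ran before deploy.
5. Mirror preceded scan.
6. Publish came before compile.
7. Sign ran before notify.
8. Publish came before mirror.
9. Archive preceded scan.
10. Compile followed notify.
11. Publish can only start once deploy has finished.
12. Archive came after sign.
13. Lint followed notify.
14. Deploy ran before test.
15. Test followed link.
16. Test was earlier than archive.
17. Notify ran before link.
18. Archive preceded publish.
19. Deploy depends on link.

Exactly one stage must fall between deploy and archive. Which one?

Tracing the constraints gives deploy → test → archive, so test sits after deploy and before archive.
No other stage is forced both after deploy and before archive.

test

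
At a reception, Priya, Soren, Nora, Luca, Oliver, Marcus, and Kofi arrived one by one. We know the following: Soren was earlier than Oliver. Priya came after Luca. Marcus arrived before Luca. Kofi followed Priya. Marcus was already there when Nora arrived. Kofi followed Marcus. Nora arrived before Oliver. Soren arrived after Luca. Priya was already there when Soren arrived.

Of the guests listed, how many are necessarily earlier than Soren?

Directly stated before Soren: Luca and Priya.
Marcus reaches Soren via Marcus → Luca → Soren.
That's Luca, Marcus, and Priya — 3 in all.

3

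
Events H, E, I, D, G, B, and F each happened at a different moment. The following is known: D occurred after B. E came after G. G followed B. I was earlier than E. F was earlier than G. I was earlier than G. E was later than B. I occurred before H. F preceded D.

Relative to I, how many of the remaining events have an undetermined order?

Forced after I: E, G, and H.
That leaves B, D, and F with no forced order relative to I — 3.

3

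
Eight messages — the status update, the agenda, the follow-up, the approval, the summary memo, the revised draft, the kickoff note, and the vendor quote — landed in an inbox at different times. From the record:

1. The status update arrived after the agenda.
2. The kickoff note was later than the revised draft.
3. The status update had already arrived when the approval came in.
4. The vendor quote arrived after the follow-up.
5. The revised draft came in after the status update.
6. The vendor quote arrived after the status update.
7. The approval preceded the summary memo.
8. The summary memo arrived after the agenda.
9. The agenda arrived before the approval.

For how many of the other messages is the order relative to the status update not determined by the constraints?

Forced before the status update: the agenda; forced after the status update: the approval, the kickoff note, the revised draft, the summary memo, and the vendor quote.
That leaves the follow-up with no forced order relative to the status update — 1.

1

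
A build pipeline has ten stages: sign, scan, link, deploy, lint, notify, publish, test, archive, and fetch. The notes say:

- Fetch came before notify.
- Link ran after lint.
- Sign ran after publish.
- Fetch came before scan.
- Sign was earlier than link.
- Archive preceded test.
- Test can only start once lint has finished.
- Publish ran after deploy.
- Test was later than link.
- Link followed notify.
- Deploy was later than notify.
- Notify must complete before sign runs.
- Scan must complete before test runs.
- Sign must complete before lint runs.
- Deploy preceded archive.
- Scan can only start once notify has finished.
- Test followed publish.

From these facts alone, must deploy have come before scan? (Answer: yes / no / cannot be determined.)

cannot be determined

No chain of stated constraints runs from deploy to scan, and none runs from scan to deploy either.
So the relative order of deploy and scan is not fixed by the given facts.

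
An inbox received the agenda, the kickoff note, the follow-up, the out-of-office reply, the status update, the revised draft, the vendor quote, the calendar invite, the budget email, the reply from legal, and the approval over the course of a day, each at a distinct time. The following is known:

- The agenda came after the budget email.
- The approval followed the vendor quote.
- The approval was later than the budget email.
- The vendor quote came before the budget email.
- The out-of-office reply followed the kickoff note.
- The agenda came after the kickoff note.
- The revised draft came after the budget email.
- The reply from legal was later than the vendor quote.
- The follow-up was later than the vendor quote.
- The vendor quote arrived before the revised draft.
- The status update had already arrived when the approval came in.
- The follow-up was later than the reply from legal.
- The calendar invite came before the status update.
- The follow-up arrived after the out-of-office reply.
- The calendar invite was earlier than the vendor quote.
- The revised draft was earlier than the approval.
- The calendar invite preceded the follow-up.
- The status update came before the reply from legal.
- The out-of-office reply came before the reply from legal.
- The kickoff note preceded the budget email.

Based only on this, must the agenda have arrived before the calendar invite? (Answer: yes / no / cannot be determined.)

Tracing the constraints gives the calendar invite → the vendor quote → the budget email → the agenda, so the calendar invite must come before the agenda.
That means the agenda cannot be before the calendar invite.

no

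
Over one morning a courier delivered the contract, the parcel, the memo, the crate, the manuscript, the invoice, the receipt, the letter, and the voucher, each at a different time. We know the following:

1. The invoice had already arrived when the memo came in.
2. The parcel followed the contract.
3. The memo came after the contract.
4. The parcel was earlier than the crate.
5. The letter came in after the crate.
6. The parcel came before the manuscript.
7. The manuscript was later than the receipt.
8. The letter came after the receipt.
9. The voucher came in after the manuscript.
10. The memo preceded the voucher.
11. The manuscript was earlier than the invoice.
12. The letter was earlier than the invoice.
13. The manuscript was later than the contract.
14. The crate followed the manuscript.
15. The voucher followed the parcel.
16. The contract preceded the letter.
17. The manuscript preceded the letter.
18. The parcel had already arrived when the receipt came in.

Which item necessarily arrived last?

Every other item has a chain of constraints placing it before the voucher, so the voucher is last.

the voucher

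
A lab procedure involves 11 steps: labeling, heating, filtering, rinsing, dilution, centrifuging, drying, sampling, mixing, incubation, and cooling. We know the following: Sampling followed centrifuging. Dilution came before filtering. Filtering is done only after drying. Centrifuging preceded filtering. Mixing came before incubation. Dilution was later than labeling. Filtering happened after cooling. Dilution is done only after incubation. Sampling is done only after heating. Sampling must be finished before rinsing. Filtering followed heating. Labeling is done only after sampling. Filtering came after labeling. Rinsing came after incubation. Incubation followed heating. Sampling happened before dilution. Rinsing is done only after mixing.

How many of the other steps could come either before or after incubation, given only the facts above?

5

Forced before incubation: heating and mixing; forced after incubation: dilution, filtering, and rinsing.
That leaves centrifuging, cooling, drying, labeling, and sampling with no forced order relative to incubation — 5.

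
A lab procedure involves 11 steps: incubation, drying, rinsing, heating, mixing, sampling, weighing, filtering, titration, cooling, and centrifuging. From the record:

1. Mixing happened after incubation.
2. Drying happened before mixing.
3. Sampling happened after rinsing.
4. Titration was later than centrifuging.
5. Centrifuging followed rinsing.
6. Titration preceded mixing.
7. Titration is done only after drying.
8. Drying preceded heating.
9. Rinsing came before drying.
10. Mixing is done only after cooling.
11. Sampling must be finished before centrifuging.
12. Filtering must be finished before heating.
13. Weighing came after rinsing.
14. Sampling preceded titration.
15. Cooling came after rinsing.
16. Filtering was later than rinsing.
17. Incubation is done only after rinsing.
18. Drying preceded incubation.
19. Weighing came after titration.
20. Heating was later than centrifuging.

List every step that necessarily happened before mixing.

Directly stated before mixing: cooling, drying, incubation, and titration.
Centrifuging reaches mixing via centrifuging → titration → mixing.
Rinsing reaches mixing via rinsing → drying → mixing.
Sampling reaches mixing via sampling → titration → mixing.
No chain forces heating (or any of the others) ahead of mixing.

centrifuging, cooling, drying, incubation, rinsing, sampling, titration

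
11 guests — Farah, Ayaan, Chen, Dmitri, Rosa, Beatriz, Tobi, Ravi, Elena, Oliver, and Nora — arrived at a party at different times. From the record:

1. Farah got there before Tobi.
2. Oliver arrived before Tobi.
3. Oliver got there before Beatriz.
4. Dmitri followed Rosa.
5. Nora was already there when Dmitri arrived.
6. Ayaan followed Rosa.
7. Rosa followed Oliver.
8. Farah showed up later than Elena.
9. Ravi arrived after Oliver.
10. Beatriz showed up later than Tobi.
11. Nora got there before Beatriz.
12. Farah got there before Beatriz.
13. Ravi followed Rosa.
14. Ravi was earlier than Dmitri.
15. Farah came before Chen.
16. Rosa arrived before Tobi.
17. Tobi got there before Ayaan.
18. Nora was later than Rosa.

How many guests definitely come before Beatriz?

6

Directly stated before Beatriz: Farah, Nora, Oliver, and Tobi.
Elena reaches Beatriz via Elena → Farah → Beatriz.
Rosa reaches Beatriz via Rosa → Nora → Beatriz.
That's Elena, Farah, Nora, Oliver, Rosa, and Tobi — 6 in all.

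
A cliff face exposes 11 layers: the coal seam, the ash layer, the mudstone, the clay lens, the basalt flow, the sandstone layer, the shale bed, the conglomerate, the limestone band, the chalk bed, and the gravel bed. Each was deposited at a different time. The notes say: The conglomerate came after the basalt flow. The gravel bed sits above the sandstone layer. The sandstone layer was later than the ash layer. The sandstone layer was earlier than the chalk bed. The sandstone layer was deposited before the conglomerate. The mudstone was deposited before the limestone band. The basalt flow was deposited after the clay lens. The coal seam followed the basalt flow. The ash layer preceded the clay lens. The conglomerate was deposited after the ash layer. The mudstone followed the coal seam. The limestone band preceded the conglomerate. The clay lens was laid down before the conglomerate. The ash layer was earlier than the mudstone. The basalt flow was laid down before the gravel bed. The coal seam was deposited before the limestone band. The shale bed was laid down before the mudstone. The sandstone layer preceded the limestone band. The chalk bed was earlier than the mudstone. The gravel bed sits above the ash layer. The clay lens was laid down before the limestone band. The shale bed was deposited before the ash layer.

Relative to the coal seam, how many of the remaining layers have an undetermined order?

Forced before the coal seam: the ash layer, the basalt flow, the clay lens, and the shale bed; forced after the coal seam: the conglomerate, the limestone band, and the mudstone.
That leaves the chalk bed, the gravel bed, and the sandstone layer with no forced order relative to the coal seam — 3.

3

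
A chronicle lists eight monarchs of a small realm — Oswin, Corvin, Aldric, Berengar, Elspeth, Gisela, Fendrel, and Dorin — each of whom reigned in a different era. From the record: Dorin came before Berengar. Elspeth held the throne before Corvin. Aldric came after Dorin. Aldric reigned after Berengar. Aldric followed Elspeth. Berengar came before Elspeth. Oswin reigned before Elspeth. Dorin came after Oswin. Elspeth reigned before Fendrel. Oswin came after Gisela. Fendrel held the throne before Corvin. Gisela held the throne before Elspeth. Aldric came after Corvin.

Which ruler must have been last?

Aldric

Every other ruler has a chain of constraints placing them before Aldric, so Aldric is last.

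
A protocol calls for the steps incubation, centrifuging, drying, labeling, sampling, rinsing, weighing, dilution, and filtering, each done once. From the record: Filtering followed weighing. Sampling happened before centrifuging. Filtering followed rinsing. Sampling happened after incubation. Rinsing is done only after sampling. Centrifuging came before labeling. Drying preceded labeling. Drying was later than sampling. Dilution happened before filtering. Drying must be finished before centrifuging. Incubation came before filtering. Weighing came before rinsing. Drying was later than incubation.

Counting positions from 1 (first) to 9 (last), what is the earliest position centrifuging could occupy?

Drying, incubation, and sampling must all come before centrifuging — 3 forced predecessors.
Nothing else is forced ahead of centrifuging, so its earliest slot is position 3 + 1 = 4.

4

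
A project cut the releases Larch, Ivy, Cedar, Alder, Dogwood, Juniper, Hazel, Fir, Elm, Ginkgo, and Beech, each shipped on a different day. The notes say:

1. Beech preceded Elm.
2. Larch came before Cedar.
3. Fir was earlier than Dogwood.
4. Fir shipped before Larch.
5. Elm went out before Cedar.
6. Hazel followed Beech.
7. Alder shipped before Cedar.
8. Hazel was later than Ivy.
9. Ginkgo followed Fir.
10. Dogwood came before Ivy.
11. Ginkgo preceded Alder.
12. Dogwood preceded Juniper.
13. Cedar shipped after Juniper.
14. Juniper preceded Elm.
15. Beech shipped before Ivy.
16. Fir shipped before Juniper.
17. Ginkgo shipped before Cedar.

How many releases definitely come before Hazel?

Directly stated before Hazel: Beech and Ivy.
Dogwood reaches Hazel via Dogwood → Ivy → Hazel.
Fir reaches Hazel via Fir → Dogwood → Ivy → Hazel.
No chain forces Larch (or any of the others) ahead of Hazel.
That's Beech, Dogwood, Fir, and Ivy — 4 in all.

4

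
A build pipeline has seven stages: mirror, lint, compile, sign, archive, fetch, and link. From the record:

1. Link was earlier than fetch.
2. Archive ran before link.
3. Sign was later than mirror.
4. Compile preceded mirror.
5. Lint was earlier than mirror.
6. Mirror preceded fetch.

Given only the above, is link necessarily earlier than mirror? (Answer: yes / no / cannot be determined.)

cannot be determined

No chain of stated constraints runs from link to mirror, and none runs from mirror to link either.
So the relative order of link and mirror is not fixed by the given facts.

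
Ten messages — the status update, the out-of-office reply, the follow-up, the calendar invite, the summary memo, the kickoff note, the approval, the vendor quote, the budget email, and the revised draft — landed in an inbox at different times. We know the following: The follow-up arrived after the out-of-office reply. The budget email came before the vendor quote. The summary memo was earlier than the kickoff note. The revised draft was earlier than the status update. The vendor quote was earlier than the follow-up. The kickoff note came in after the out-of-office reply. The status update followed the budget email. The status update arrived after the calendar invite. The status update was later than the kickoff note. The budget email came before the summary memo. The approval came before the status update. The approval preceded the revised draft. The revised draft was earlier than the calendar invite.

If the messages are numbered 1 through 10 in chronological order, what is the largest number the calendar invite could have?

9

The calendar invite must come before the status update — 1 message forced after it.
Everything else can be placed before the calendar invite in some valid order, so the calendar invite can sit as late as position 10 − 1 = 9.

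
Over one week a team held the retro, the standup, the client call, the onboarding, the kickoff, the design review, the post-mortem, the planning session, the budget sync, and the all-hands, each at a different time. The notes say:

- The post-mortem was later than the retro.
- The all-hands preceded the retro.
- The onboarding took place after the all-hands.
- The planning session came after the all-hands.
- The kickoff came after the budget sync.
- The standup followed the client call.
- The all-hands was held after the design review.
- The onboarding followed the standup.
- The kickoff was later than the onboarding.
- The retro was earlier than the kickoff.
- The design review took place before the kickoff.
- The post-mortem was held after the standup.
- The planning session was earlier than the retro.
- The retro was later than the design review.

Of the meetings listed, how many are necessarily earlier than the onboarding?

Directly stated before the onboarding: the all-hands and the standup.
The client call reaches the onboarding via the client call → the standup → the onboarding.
The design review reaches the onboarding via the design review → the all-hands → the onboarding.
No chain forces the retro (or any of the others) ahead of the onboarding.
That's the all-hands, the client call, the design review, and the standup — 4 in all.

4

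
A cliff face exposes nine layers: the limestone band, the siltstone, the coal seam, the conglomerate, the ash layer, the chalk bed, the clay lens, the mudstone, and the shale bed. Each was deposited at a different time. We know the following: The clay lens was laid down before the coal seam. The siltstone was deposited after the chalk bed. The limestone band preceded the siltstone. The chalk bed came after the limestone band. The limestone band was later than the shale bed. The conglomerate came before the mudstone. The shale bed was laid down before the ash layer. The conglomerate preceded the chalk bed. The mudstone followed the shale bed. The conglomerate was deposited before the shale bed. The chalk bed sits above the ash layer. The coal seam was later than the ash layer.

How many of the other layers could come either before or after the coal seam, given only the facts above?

4

Forced before the coal seam: the ash layer, the clay lens, the conglomerate, and the shale bed.
That leaves the chalk bed, the limestone band, the mudstone, and the siltstone with no forced order relative to the coal seam — 4.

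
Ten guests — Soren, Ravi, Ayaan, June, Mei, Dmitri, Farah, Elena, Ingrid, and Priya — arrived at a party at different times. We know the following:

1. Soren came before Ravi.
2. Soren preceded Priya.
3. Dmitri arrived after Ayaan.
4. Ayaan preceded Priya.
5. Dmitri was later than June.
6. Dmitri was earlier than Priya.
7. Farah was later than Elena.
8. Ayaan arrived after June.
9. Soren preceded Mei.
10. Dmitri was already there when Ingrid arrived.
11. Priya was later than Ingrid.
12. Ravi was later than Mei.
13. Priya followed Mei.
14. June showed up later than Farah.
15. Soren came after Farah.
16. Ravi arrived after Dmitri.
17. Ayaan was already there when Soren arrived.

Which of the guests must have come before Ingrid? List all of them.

Ayaan, Dmitri, Elena, Farah, June

Directly stated before Ingrid: Dmitri.
Ayaan reaches Ingrid via Ayaan → Dmitri → Ingrid.
Elena reaches Ingrid via Elena → Farah → June → Dmitri → Ingrid.
Farah reaches Ingrid via Farah → June → Dmitri → Ingrid.
Likewise June reaches Ingrid by chaining the stated constraints.
No chain forces Ravi (or any of the others) ahead of Ingrid.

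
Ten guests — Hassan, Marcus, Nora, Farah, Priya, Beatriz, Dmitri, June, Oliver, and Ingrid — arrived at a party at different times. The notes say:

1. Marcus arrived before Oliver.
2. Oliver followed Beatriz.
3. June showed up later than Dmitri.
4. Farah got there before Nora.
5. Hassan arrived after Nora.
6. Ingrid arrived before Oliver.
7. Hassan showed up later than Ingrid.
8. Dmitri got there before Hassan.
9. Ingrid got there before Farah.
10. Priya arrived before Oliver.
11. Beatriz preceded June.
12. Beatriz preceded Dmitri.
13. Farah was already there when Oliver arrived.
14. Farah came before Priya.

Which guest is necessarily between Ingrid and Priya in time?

Farah

Tracing the constraints gives Ingrid → Farah → Priya, so Farah sits after Ingrid and before Priya.
No other guest is forced both after Ingrid and before Priya.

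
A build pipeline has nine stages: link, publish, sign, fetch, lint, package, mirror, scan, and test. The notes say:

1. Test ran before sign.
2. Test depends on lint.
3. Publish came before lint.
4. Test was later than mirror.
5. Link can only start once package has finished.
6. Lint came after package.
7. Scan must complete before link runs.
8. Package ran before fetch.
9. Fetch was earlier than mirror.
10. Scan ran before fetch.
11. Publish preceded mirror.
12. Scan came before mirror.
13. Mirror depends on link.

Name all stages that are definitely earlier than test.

fetch, link, lint, mirror, package, publish, scan

Directly stated before test: lint and mirror.
Fetch reaches test via fetch → mirror → test.
Link reaches test via link → mirror → test.
Package reaches test via package → lint → test.
Likewise publish and scan each reach test by chaining the stated constraints.
No chain forces sign ahead of test.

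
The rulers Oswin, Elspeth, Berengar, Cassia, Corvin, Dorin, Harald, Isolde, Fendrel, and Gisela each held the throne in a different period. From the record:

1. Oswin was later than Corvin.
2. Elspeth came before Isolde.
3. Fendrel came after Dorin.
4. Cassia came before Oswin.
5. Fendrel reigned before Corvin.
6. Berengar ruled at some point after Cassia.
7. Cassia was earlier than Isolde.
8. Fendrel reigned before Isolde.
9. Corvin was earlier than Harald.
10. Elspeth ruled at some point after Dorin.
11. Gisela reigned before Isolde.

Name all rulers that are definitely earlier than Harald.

Directly stated before Harald: Corvin.
Dorin reaches Harald via Dorin → Fendrel → Corvin → Harald.
Fendrel reaches Harald via Fendrel → Corvin → Harald.

Corvin, Dorin, Fendrel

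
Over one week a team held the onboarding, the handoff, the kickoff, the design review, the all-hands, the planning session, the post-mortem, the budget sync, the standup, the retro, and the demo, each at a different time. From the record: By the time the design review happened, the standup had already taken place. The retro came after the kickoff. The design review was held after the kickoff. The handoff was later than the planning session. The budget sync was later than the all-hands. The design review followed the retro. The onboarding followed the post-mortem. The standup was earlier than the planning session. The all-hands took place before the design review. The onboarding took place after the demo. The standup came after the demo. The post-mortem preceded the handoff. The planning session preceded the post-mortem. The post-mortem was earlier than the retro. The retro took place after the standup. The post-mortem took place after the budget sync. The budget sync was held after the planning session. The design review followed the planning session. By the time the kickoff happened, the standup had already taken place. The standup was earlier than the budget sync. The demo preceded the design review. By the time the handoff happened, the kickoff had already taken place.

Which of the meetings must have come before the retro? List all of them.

the all-hands, the budget sync, the demo, the kickoff, the planning session, the post-mortem, the standup

Directly stated before the retro: the kickoff, the post-mortem, and the standup.
The all-hands reaches the retro via the all-hands → the budget sync → the post-mortem → the retro.
The budget sync reaches the retro via the budget sync → the post-mortem → the retro.
The demo reaches the retro via the demo → the standup → the retro.
Likewise the planning session reaches the retro by chaining the stated constraints.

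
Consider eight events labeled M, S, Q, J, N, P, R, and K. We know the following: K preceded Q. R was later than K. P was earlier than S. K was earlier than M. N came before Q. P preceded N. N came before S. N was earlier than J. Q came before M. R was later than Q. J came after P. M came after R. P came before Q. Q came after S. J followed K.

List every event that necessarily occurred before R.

Directly stated before R: K and Q.
N reaches R via N → Q → R.
P reaches R via P → Q → R.
S reaches R via S → Q → R.
No chain forces M (or any of the others) ahead of R.

K, N, P, Q, S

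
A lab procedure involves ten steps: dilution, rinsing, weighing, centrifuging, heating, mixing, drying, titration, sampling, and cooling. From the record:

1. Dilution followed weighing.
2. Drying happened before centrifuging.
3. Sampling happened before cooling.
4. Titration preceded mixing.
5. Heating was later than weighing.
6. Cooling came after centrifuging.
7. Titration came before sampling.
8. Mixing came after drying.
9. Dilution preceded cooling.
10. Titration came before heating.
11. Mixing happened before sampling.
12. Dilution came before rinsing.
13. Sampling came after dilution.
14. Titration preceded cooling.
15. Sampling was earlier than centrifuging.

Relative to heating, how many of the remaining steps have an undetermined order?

Forced before heating: titration and weighing.
That leaves centrifuging, cooling, dilution, drying, mixing, rinsing, and sampling with no forced order relative to heating — 7.

7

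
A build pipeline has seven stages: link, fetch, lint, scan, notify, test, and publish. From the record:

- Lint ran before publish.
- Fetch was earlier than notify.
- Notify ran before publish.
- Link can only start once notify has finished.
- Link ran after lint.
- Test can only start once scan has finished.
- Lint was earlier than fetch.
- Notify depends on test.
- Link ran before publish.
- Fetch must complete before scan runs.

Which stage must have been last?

publish

Every other stage has a chain of constraints placing it before publish, so publish is last.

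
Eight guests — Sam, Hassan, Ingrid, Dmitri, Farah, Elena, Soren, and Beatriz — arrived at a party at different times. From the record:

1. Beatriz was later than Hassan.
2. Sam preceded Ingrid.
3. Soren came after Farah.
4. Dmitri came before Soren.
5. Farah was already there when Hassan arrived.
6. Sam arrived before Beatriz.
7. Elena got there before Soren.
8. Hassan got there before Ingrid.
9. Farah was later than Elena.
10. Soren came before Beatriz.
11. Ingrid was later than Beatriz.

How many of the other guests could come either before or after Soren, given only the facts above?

Forced before Soren: Dmitri, Elena, and Farah; forced after Soren: Beatriz and Ingrid.
That leaves Hassan and Sam with no forced order relative to Soren — 2.

2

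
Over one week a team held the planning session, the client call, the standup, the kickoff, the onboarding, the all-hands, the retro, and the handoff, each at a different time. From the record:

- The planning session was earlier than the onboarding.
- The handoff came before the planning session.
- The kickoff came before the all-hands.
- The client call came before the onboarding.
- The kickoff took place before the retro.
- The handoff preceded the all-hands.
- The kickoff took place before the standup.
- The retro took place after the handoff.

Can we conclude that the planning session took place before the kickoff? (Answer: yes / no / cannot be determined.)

cannot be determined

No chain of stated constraints runs from the planning session to the kickoff, and none runs from the kickoff to the planning session either.
So the relative order of the planning session and the kickoff is not fixed by the given facts.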